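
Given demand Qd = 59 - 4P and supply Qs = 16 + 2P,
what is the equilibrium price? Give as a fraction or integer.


At equilibrium, Qd = Qs.
59 - 4P = 16 + 2P
59 - 16 = 4P + 2P
43 = 6P
P* = 43/6 = 43/6

43/6


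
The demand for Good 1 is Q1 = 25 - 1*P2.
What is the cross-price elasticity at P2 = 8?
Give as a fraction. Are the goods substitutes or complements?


dQ1/dP2 = -1
At P2 = 8: Q1 = 25 - 1*8 = 17
Exy = (dQ1/dP2)(P2/Q1) = -1 * 8 / 17 = -8/17
Since Exy < 0, the goods are complements.

-8/17 (complements)


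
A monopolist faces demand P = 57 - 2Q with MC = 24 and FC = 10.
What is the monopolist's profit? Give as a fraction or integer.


MR = MC: 57 - 4Q = 24
Q* = 33/4
P* = 57 - 2*33/4 = 81/2
Profit = (P* - MC)*Q* - FC
= (81/2 - 24)*33/4 - 10
= 33/2*33/4 - 10
= 1089/8 - 10 = 1009/8

1009/8


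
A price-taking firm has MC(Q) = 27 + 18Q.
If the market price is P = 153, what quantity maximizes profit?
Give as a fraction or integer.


In perfect competition, profit is maximized where P = MC.
153 = 27 + 18Q
126 = 18Q
Q* = 126/18 = 7

7


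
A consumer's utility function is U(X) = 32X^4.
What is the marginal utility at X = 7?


MU = dU/dX = 32*4*X^(4-1)
MU = 128*X^3
At X = 7:
MU = 128 * 7^3
MU = 128 * 343 = 43904

43904


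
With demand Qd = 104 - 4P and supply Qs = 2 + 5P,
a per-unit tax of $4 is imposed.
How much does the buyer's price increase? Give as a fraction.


With a per-unit tax, the buyer's price increase depends on relative slopes.
Supply slope: d = 5, Demand slope: b = 4
Buyer's price increase = d * tax / (b + d)
= 5 * 4 / (4 + 5)
= 20 / 9 = 20/9

20/9


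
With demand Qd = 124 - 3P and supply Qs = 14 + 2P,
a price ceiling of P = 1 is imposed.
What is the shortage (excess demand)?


At P = 1:
Qd = 124 - 3*1 = 121
Qs = 14 + 2*1 = 16
Shortage = Qd - Qs = 121 - 16 = 105

105


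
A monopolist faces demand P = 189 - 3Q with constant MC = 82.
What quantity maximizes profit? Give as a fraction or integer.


TR = P*Q = (189 - 3Q)Q = 189Q - 3Q^2
MR = dTR/dQ = 189 - 6Q
Set MR = MC:
189 - 6Q = 82
107 = 6Q
Q* = 107/6 = 107/6

107/6


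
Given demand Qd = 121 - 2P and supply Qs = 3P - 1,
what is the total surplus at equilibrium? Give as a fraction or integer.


Find equilibrium: 121 - 2P = 3P - 1
121 + 1 = 5P
P* = 122/5 = 122/5
Q* = 3*122/5 - 1 = 361/5
Inverse demand: P = 121/2 - Q/2, so P_max = 121/2
Inverse supply: P = 1/3 + Q/3, so P_min = 1/3
CS = (1/2) * 361/5 * (121/2 - 122/5) = 130321/100
PS = (1/2) * 361/5 * (122/5 - 1/3) = 130321/150
TS = CS + PS = 130321/100 + 130321/150 = 130321/60

130321/60


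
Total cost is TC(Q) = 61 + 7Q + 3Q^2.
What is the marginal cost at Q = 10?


MC = dTC/dQ = 7 + 2*3*Q
At Q = 10:
MC = 7 + 6*10
MC = 7 + 60 = 67

67


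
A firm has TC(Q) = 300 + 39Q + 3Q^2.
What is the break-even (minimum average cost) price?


AC(Q) = 300/Q + 39 + 3Q
To minimize: dAC/dQ = -300/Q^2 + 3 = 0
Q^2 = 300/3 = 100
Q* = 10
Min AC = 300/10 + 39 + 3*10
Min AC = 30 + 39 + 30 = 99

99


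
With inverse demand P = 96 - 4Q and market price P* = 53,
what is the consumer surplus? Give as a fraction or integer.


Maximum willingness to pay (at Q=0): P_max = 96
Quantity demanded at P* = 53:
Q* = (96 - 53)/4 = 43/4
CS = (1/2) * Q* * (P_max - P*)
CS = (1/2) * 43/4 * (96 - 53)
CS = (1/2) * 43/4 * 43 = 1849/8

1849/8


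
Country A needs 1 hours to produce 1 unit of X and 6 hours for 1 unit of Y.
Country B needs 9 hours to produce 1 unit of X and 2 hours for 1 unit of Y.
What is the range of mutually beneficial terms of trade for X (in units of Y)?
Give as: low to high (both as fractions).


Opportunity cost of X for Country A = hours_X / hours_Y = 1/6 = 1/6 units of Y
Opportunity cost of X for Country B = hours_X / hours_Y = 9/2 = 9/2 units of Y
Terms of trade must be between the two opportunity costs.
Range: 1/6 to 9/2

1/6 to 9/2


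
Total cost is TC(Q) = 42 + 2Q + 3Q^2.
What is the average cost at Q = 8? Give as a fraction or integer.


TC(8) = 42 + 2*8 + 3*8^2
TC(8) = 42 + 16 + 192 = 250
AC = TC/Q = 250/8 = 125/4

125/4


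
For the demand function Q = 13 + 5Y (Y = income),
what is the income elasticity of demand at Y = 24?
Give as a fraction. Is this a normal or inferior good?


dQ/dY = 5
At Y = 24: Q = 13 + 5*24 = 133
Ey = (dQ/dY)(Y/Q) = 5 * 24 / 133 = 120/133
Since Ey > 0, this is a normal good.

120/133 (normal good)


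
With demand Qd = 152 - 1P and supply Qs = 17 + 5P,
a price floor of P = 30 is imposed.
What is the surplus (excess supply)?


At P = 30:
Qd = 152 - 1*30 = 122
Qs = 17 + 5*30 = 167
Surplus = Qs - Qd = 167 - 122 = 45

45


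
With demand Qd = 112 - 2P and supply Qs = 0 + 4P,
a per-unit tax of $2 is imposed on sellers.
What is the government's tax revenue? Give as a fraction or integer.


With tax on sellers, new supply: Qs' = 0 + 4(P - 2)
= 4P - 8
New equilibrium quantity:
Q_new = 72
Tax revenue = tax * Q_new = 2 * 72 = 144

144


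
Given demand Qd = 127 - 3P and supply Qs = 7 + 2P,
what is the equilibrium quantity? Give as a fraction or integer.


First find equilibrium price:
127 - 3P = 7 + 2P
P* = 120/5 = 24
Then substitute into demand:
Q* = 127 - 3 * 24 = 55

55


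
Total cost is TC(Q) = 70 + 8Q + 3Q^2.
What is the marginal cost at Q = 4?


MC = dTC/dQ = 8 + 2*3*Q
At Q = 4:
MC = 8 + 6*4
MC = 8 + 24 = 32

32


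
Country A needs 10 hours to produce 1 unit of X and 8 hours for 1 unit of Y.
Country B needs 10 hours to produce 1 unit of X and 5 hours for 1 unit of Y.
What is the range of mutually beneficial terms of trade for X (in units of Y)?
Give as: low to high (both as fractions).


Opportunity cost of X for Country A = hours_X / hours_Y = 10/8 = 5/4 units of Y
Opportunity cost of X for Country B = hours_X / hours_Y = 10/5 = 2 units of Y
Terms of trade must be between the two opportunity costs.
Range: 5/4 to 2

5/4 to 2


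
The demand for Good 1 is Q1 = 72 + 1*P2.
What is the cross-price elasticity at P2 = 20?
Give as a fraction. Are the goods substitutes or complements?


dQ1/dP2 = 1
At P2 = 20: Q1 = 72 + 1*20 = 92
Exy = (dQ1/dP2)(P2/Q1) = 1 * 20 / 92 = 5/23
Since Exy > 0, the goods are substitutes.

5/23 (substitutes)


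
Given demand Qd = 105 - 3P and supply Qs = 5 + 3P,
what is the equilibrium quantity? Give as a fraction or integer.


First find equilibrium price:
105 - 3P = 5 + 3P
P* = 100/6 = 50/3
Then substitute into demand:
Q* = 105 - 3 * 50/3 = 55

55


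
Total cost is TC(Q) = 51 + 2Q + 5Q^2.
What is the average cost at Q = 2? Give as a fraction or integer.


TC(2) = 51 + 2*2 + 5*2^2
TC(2) = 51 + 4 + 20 = 75
AC = TC/Q = 75/2 = 75/2

75/2


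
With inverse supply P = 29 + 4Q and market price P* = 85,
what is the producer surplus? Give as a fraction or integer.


Minimum supply price (at Q=0): P_min = 29
Quantity supplied at P* = 85:
Q* = (85 - 29)/4 = 14
PS = (1/2) * Q* * (P* - P_min)
PS = (1/2) * 14 * (85 - 29)
PS = (1/2) * 14 * 56 = 392

392


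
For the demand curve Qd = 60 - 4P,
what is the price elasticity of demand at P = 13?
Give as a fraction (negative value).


dQ/dP = -4
At P = 13: Q = 60 - 4*13 = 8
E = (dQ/dP)(P/Q) = (-4)(13/8) = -13/2

-13/2


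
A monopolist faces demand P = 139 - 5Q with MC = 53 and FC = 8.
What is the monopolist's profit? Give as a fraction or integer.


MR = MC: 139 - 10Q = 53
Q* = 43/5
P* = 139 - 5*43/5 = 96
Profit = (P* - MC)*Q* - FC
= (96 - 53)*43/5 - 8
= 43*43/5 - 8
= 1849/5 - 8 = 1809/5

1809/5


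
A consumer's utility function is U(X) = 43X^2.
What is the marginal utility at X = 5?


MU = dU/dX = 43*2*X^(2-1)
MU = 86*X^1
At X = 5:
MU = 86 * 5^1
MU = 86 * 5 = 430

430


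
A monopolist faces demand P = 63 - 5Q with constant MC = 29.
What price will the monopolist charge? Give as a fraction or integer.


MR = 63 - 10Q
Set MR = MC: 63 - 10Q = 29
Q* = 17/5
Substitute into demand:
P* = 63 - 5*17/5 = 46

46


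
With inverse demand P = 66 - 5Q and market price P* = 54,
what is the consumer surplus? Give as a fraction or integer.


Maximum willingness to pay (at Q=0): P_max = 66
Quantity demanded at P* = 54:
Q* = (66 - 54)/5 = 12/5
CS = (1/2) * Q* * (P_max - P*)
CS = (1/2) * 12/5 * (66 - 54)
CS = (1/2) * 12/5 * 12 = 72/5

72/5


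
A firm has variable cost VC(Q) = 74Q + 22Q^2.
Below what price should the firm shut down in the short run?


AVC(Q) = VC(Q)/Q = 74 + 22Q
AVC is increasing in Q, so minimum AVC is at Q -> 0+.
Min AVC = 74
The firm should shut down if P < 74.

74


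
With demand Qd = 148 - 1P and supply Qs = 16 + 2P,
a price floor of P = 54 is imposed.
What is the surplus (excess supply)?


At P = 54:
Qd = 148 - 1*54 = 94
Qs = 16 + 2*54 = 124
Surplus = Qs - Qd = 124 - 94 = 30

30


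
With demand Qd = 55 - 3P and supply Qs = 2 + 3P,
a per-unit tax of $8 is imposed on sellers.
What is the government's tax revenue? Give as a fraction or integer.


With tax on sellers, new supply: Qs' = 2 + 3(P - 8)
= 3P - 22
New equilibrium quantity:
Q_new = 33/2
Tax revenue = tax * Q_new = 8 * 33/2 = 132

132


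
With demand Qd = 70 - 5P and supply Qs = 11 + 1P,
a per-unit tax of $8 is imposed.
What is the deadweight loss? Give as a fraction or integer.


Pre-tax equilibrium quantity: Q* = 125/6
Post-tax equilibrium quantity: Q_tax = 85/6
Reduction in quantity: Q* - Q_tax = 20/3
DWL = (1/2) * tax * (Q* - Q_tax)
DWL = (1/2) * 8 * 20/3 = 80/3

80/3


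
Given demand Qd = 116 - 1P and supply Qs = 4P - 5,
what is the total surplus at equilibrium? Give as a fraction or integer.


Find equilibrium: 116 - 1P = 4P - 5
116 + 5 = 5P
P* = 121/5 = 121/5
Q* = 4*121/5 - 5 = 459/5
Inverse demand: P = 116 - Q/1, so P_max = 116
Inverse supply: P = 5/4 + Q/4, so P_min = 5/4
CS = (1/2) * 459/5 * (116 - 121/5) = 210681/50
PS = (1/2) * 459/5 * (121/5 - 5/4) = 210681/200
TS = CS + PS = 210681/50 + 210681/200 = 210681/40

210681/40


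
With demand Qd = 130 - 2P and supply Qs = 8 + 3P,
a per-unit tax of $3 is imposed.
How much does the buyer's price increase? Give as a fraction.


With a per-unit tax, the buyer's price increase depends on relative slopes.
Supply slope: d = 3, Demand slope: b = 2
Buyer's price increase = d * tax / (b + d)
= 3 * 3 / (2 + 3)
= 9 / 5 = 9/5

9/5


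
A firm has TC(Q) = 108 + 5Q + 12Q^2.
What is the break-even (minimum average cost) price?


AC(Q) = 108/Q + 5 + 12Q
To minimize: dAC/dQ = -108/Q^2 + 12 = 0
Q^2 = 108/12 = 9
Q* = 3
Min AC = 108/3 + 5 + 12*3
Min AC = 36 + 5 + 36 = 77

77


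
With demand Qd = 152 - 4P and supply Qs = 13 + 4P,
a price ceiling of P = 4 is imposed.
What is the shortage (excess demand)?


At P = 4:
Qd = 152 - 4*4 = 136
Qs = 13 + 4*4 = 29
Shortage = Qd - Qs = 136 - 29 = 107

107


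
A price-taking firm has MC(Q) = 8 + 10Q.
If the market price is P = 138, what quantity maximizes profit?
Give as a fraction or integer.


In perfect competition, profit is maximized where P = MC.
138 = 8 + 10Q
130 = 10Q
Q* = 130/10 = 13

13


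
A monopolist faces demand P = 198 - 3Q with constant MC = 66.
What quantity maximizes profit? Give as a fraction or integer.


TR = P*Q = (198 - 3Q)Q = 198Q - 3Q^2
MR = dTR/dQ = 198 - 6Q
Set MR = MC:
198 - 6Q = 66
132 = 6Q
Q* = 132/6 = 22

22


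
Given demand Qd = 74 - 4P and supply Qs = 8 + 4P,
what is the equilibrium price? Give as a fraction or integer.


At equilibrium, Qd = Qs.
74 - 4P = 8 + 4P
74 - 8 = 4P + 4P
66 = 8P
P* = 66/8 = 33/4

33/4


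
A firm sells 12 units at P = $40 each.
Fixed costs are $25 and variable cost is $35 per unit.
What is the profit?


Total Revenue = P * Q = 40 * 12 = $480
Total Cost = FC + VC*Q = 25 + 35*12 = $445
Profit = TR - TC = 480 - 445 = $35

$35


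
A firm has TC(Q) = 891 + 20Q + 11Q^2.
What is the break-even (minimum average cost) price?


AC(Q) = 891/Q + 20 + 11Q
To minimize: dAC/dQ = -891/Q^2 + 11 = 0
Q^2 = 891/11 = 81
Q* = 9
Min AC = 891/9 + 20 + 11*9
Min AC = 99 + 20 + 99 = 218

218


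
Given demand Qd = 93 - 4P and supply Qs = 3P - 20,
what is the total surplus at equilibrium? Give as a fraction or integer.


Find equilibrium: 93 - 4P = 3P - 20
93 + 20 = 7P
P* = 113/7 = 113/7
Q* = 3*113/7 - 20 = 199/7
Inverse demand: P = 93/4 - Q/4, so P_max = 93/4
Inverse supply: P = 20/3 + Q/3, so P_min = 20/3
CS = (1/2) * 199/7 * (93/4 - 113/7) = 39601/392
PS = (1/2) * 199/7 * (113/7 - 20/3) = 39601/294
TS = CS + PS = 39601/392 + 39601/294 = 39601/168

39601/168


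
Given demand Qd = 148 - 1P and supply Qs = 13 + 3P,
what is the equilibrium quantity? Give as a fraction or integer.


First find equilibrium price:
148 - 1P = 13 + 3P
P* = 135/4 = 135/4
Then substitute into demand:
Q* = 148 - 1 * 135/4 = 457/4

457/4


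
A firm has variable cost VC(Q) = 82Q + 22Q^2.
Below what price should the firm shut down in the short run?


AVC(Q) = VC(Q)/Q = 82 + 22Q
AVC is increasing in Q, so minimum AVC is at Q -> 0+.
Min AVC = 82
The firm should shut down if P < 82.

82


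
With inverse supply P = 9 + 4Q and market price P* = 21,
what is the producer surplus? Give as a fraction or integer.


Minimum supply price (at Q=0): P_min = 9
Quantity supplied at P* = 21:
Q* = (21 - 9)/4 = 3
PS = (1/2) * Q* * (P* - P_min)
PS = (1/2) * 3 * (21 - 9)
PS = (1/2) * 3 * 12 = 18

18


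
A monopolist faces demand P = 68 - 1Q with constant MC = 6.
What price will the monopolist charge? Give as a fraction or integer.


MR = 68 - 2Q
Set MR = MC: 68 - 2Q = 6
Q* = 31
Substitute into demand:
P* = 68 - 1*31 = 37

37


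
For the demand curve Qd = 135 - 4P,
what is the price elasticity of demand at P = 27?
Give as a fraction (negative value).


dQ/dP = -4
At P = 27: Q = 135 - 4*27 = 27
E = (dQ/dP)(P/Q) = (-4)(27/27) = -4

-4


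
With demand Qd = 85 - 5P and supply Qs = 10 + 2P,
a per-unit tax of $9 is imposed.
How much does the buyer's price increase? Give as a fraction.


With a per-unit tax, the buyer's price increase depends on relative slopes.
Supply slope: d = 2, Demand slope: b = 5
Buyer's price increase = d * tax / (b + d)
= 2 * 9 / (5 + 2)
= 18 / 7 = 18/7

18/7


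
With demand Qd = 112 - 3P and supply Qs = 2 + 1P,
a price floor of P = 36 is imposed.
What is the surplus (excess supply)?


At P = 36:
Qd = 112 - 3*36 = 4
Qs = 2 + 1*36 = 38
Surplus = Qs - Qd = 38 - 4 = 34

34


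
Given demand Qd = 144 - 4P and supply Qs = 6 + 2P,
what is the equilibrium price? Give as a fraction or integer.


At equilibrium, Qd = Qs.
144 - 4P = 6 + 2P
144 - 6 = 4P + 2P
138 = 6P
P* = 138/6 = 23

23


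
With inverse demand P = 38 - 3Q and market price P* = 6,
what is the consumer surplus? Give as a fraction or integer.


Maximum willingness to pay (at Q=0): P_max = 38
Quantity demanded at P* = 6:
Q* = (38 - 6)/3 = 32/3
CS = (1/2) * Q* * (P_max - P*)
CS = (1/2) * 32/3 * (38 - 6)
CS = (1/2) * 32/3 * 32 = 512/3

512/3


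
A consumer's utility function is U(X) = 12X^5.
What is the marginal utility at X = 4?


MU = dU/dX = 12*5*X^(5-1)
MU = 60*X^4
At X = 4:
MU = 60 * 4^4
MU = 60 * 256 = 15360

15360


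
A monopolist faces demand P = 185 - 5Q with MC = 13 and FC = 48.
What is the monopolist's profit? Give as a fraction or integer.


MR = MC: 185 - 10Q = 13
Q* = 86/5
P* = 185 - 5*86/5 = 99
Profit = (P* - MC)*Q* - FC
= (99 - 13)*86/5 - 48
= 86*86/5 - 48
= 7396/5 - 48 = 7156/5

7156/5


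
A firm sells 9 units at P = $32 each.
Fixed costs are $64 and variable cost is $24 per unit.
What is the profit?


Total Revenue = P * Q = 32 * 9 = $288
Total Cost = FC + VC*Q = 64 + 24*9 = $280
Profit = TR - TC = 288 - 280 = $8

$8


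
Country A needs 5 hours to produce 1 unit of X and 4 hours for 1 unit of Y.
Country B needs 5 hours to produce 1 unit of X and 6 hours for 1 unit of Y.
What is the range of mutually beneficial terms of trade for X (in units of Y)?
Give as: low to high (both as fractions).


Opportunity cost of X for Country A = hours_X / hours_Y = 5/4 = 5/4 units of Y
Opportunity cost of X for Country B = hours_X / hours_Y = 5/6 = 5/6 units of Y
Terms of trade must be between the two opportunity costs.
Range: 5/6 to 5/4

5/6 to 5/4


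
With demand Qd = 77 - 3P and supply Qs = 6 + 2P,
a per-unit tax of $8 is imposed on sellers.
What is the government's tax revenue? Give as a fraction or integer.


With tax on sellers, new supply: Qs' = 6 + 2(P - 8)
= 2P - 10
New equilibrium quantity:
Q_new = 124/5
Tax revenue = tax * Q_new = 8 * 124/5 = 992/5

992/5


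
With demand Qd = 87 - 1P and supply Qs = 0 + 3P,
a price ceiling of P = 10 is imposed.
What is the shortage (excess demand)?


At P = 10:
Qd = 87 - 1*10 = 77
Qs = 0 + 3*10 = 30
Shortage = Qd - Qs = 77 - 30 = 47

47


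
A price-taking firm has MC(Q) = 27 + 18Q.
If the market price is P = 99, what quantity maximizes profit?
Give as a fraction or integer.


In perfect competition, profit is maximized where P = MC.
99 = 27 + 18Q
72 = 18Q
Q* = 72/18 = 4

4


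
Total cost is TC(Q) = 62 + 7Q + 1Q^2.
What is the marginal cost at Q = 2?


MC = dTC/dQ = 7 + 2*1*Q
At Q = 2:
MC = 7 + 2*2
MC = 7 + 4 = 11

11


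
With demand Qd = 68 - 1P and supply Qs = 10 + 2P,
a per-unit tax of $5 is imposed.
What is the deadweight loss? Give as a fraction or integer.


Pre-tax equilibrium quantity: Q* = 146/3
Post-tax equilibrium quantity: Q_tax = 136/3
Reduction in quantity: Q* - Q_tax = 10/3
DWL = (1/2) * tax * (Q* - Q_tax)
DWL = (1/2) * 5 * 10/3 = 25/3

25/3


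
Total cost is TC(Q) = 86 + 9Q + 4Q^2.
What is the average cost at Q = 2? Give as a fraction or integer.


TC(2) = 86 + 9*2 + 4*2^2
TC(2) = 86 + 18 + 16 = 120
AC = TC/Q = 120/2 = 60

60


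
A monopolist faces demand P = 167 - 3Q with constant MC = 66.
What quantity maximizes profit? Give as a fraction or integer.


TR = P*Q = (167 - 3Q)Q = 167Q - 3Q^2
MR = dTR/dQ = 167 - 6Q
Set MR = MC:
167 - 6Q = 66
101 = 6Q
Q* = 101/6 = 101/6

101/6


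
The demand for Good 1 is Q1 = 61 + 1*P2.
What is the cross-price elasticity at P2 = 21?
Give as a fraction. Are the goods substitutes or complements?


dQ1/dP2 = 1
At P2 = 21: Q1 = 61 + 1*21 = 82
Exy = (dQ1/dP2)(P2/Q1) = 1 * 21 / 82 = 21/82
Since Exy > 0, the goods are substitutes.

21/82 (substitutes)


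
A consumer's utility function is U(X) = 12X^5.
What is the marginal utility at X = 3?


MU = dU/dX = 12*5*X^(5-1)
MU = 60*X^4
At X = 3:
MU = 60 * 3^4
MU = 60 * 81 = 4860

4860


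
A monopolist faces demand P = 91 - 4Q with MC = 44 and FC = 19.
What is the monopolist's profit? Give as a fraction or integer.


MR = MC: 91 - 8Q = 44
Q* = 47/8
P* = 91 - 4*47/8 = 135/2
Profit = (P* - MC)*Q* - FC
= (135/2 - 44)*47/8 - 19
= 47/2*47/8 - 19
= 2209/16 - 19 = 1905/16

1905/16


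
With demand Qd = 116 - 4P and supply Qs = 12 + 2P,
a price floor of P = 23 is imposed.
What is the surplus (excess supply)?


At P = 23:
Qd = 116 - 4*23 = 24
Qs = 12 + 2*23 = 58
Surplus = Qs - Qd = 58 - 24 = 34

34


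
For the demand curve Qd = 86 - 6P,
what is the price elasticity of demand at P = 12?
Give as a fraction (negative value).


dQ/dP = -6
At P = 12: Q = 86 - 6*12 = 14
E = (dQ/dP)(P/Q) = (-6)(12/14) = -36/7

-36/7


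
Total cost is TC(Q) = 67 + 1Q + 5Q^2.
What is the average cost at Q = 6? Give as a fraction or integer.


TC(6) = 67 + 1*6 + 5*6^2
TC(6) = 67 + 6 + 180 = 253
AC = TC/Q = 253/6 = 253/6

253/6


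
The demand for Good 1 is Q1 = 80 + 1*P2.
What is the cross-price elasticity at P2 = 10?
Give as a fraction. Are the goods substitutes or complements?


dQ1/dP2 = 1
At P2 = 10: Q1 = 80 + 1*10 = 90
Exy = (dQ1/dP2)(P2/Q1) = 1 * 10 / 90 = 1/9
Since Exy > 0, the goods are substitutes.

1/9 (substitutes)


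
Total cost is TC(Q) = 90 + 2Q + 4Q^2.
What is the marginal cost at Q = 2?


MC = dTC/dQ = 2 + 2*4*Q
At Q = 2:
MC = 2 + 8*2
MC = 2 + 16 = 18

18


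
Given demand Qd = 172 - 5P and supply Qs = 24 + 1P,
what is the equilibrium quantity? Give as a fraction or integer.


First find equilibrium price:
172 - 5P = 24 + 1P
P* = 148/6 = 74/3
Then substitute into demand:
Q* = 172 - 5 * 74/3 = 146/3

146/3


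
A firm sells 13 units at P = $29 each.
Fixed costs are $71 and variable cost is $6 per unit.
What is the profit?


Total Revenue = P * Q = 29 * 13 = $377
Total Cost = FC + VC*Q = 71 + 6*13 = $149
Profit = TR - TC = 377 - 149 = $228

$228


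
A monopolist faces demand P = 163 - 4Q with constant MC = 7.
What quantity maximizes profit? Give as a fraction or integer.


TR = P*Q = (163 - 4Q)Q = 163Q - 4Q^2
MR = dTR/dQ = 163 - 8Q
Set MR = MC:
163 - 8Q = 7
156 = 8Q
Q* = 156/8 = 39/2

39/2


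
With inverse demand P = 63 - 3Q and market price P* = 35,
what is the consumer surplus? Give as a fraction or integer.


Maximum willingness to pay (at Q=0): P_max = 63
Quantity demanded at P* = 35:
Q* = (63 - 35)/3 = 28/3
CS = (1/2) * Q* * (P_max - P*)
CS = (1/2) * 28/3 * (63 - 35)
CS = (1/2) * 28/3 * 28 = 392/3

392/3


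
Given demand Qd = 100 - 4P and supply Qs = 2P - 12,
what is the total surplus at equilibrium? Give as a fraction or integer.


Find equilibrium: 100 - 4P = 2P - 12
100 + 12 = 6P
P* = 112/6 = 56/3
Q* = 2*56/3 - 12 = 76/3
Inverse demand: P = 25 - Q/4, so P_max = 25
Inverse supply: P = 6 + Q/2, so P_min = 6
CS = (1/2) * 76/3 * (25 - 56/3) = 722/9
PS = (1/2) * 76/3 * (56/3 - 6) = 1444/9
TS = CS + PS = 722/9 + 1444/9 = 722/3

722/3


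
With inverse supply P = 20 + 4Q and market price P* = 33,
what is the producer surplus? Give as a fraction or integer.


Minimum supply price (at Q=0): P_min = 20
Quantity supplied at P* = 33:
Q* = (33 - 20)/4 = 13/4
PS = (1/2) * Q* * (P* - P_min)
PS = (1/2) * 13/4 * (33 - 20)
PS = (1/2) * 13/4 * 13 = 169/8

169/8


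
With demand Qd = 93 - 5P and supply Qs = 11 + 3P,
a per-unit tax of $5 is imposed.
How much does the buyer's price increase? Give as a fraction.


With a per-unit tax, the buyer's price increase depends on relative slopes.
Supply slope: d = 3, Demand slope: b = 5
Buyer's price increase = d * tax / (b + d)
= 3 * 5 / (5 + 3)
= 15 / 8 = 15/8

15/8


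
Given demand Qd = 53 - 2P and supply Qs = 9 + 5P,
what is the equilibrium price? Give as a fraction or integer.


At equilibrium, Qd = Qs.
53 - 2P = 9 + 5P
53 - 9 = 2P + 5P
44 = 7P
P* = 44/7 = 44/7

44/7


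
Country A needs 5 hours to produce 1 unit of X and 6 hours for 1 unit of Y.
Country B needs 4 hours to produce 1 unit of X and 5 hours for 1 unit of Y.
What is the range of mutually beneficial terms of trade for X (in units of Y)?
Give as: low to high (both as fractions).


Opportunity cost of X for Country A = hours_X / hours_Y = 5/6 = 5/6 units of Y
Opportunity cost of X for Country B = hours_X / hours_Y = 4/5 = 4/5 units of Y
Terms of trade must be between the two opportunity costs.
Range: 4/5 to 5/6

4/5 to 5/6


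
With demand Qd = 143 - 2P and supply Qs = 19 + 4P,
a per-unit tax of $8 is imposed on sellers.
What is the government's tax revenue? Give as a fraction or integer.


With tax on sellers, new supply: Qs' = 19 + 4(P - 8)
= 4P - 13
New equilibrium quantity:
Q_new = 91
Tax revenue = tax * Q_new = 8 * 91 = 728

728


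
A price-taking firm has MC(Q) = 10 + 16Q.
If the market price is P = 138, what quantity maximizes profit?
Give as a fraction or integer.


In perfect competition, profit is maximized where P = MC.
138 = 10 + 16Q
128 = 16Q
Q* = 128/16 = 8

8


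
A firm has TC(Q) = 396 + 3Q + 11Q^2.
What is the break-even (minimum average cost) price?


AC(Q) = 396/Q + 3 + 11Q
To minimize: dAC/dQ = -396/Q^2 + 11 = 0
Q^2 = 396/11 = 36
Q* = 6
Min AC = 396/6 + 3 + 11*6
Min AC = 66 + 3 + 66 = 135

135


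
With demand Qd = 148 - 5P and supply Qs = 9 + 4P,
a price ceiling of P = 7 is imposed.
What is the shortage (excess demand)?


At P = 7:
Qd = 148 - 5*7 = 113
Qs = 9 + 4*7 = 37
Shortage = Qd - Qs = 113 - 37 = 76

76


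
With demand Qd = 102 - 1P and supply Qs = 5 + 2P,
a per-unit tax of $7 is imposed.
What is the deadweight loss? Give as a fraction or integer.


Pre-tax equilibrium quantity: Q* = 209/3
Post-tax equilibrium quantity: Q_tax = 65
Reduction in quantity: Q* - Q_tax = 14/3
DWL = (1/2) * tax * (Q* - Q_tax)
DWL = (1/2) * 7 * 14/3 = 49/3

49/3


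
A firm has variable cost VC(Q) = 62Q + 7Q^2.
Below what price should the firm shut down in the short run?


AVC(Q) = VC(Q)/Q = 62 + 7Q
AVC is increasing in Q, so minimum AVC is at Q -> 0+.
Min AVC = 62
The firm should shut down if P < 62.

62


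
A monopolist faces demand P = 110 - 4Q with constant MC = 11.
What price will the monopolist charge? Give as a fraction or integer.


MR = 110 - 8Q
Set MR = MC: 110 - 8Q = 11
Q* = 99/8
Substitute into demand:
P* = 110 - 4*99/8 = 121/2

121/2


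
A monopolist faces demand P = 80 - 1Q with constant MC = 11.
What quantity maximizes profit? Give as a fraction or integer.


TR = P*Q = (80 - 1Q)Q = 80Q - 1Q^2
MR = dTR/dQ = 80 - 2Q
Set MR = MC:
80 - 2Q = 11
69 = 2Q
Q* = 69/2 = 69/2

69/2


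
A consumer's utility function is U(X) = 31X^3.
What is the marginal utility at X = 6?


MU = dU/dX = 31*3*X^(3-1)
MU = 93*X^2
At X = 6:
MU = 93 * 6^2
MU = 93 * 36 = 3348

3348


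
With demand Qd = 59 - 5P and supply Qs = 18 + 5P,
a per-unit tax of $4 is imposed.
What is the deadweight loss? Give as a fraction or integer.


Pre-tax equilibrium quantity: Q* = 77/2
Post-tax equilibrium quantity: Q_tax = 57/2
Reduction in quantity: Q* - Q_tax = 10
DWL = (1/2) * tax * (Q* - Q_tax)
DWL = (1/2) * 4 * 10 = 20

20


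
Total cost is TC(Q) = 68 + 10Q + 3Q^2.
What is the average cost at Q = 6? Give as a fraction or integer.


TC(6) = 68 + 10*6 + 3*6^2
TC(6) = 68 + 60 + 108 = 236
AC = TC/Q = 236/6 = 118/3

118/3


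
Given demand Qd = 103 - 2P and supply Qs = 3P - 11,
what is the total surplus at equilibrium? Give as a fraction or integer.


Find equilibrium: 103 - 2P = 3P - 11
103 + 11 = 5P
P* = 114/5 = 114/5
Q* = 3*114/5 - 11 = 287/5
Inverse demand: P = 103/2 - Q/2, so P_max = 103/2
Inverse supply: P = 11/3 + Q/3, so P_min = 11/3
CS = (1/2) * 287/5 * (103/2 - 114/5) = 82369/100
PS = (1/2) * 287/5 * (114/5 - 11/3) = 82369/150
TS = CS + PS = 82369/100 + 82369/150 = 82369/60

82369/60


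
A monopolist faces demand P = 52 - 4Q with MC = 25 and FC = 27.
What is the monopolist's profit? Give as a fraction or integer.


MR = MC: 52 - 8Q = 25
Q* = 27/8
P* = 52 - 4*27/8 = 77/2
Profit = (P* - MC)*Q* - FC
= (77/2 - 25)*27/8 - 27
= 27/2*27/8 - 27
= 729/16 - 27 = 297/16

297/16


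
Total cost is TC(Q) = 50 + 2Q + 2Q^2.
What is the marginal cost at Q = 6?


MC = dTC/dQ = 2 + 2*2*Q
At Q = 6:
MC = 2 + 4*6
MC = 2 + 24 = 26

26


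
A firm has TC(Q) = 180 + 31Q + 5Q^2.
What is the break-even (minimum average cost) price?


AC(Q) = 180/Q + 31 + 5Q
To minimize: dAC/dQ = -180/Q^2 + 5 = 0
Q^2 = 180/5 = 36
Q* = 6
Min AC = 180/6 + 31 + 5*6
Min AC = 30 + 31 + 30 = 91

91


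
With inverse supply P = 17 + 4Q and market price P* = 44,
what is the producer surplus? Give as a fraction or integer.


Minimum supply price (at Q=0): P_min = 17
Quantity supplied at P* = 44:
Q* = (44 - 17)/4 = 27/4
PS = (1/2) * Q* * (P* - P_min)
PS = (1/2) * 27/4 * (44 - 17)
PS = (1/2) * 27/4 * 27 = 729/8

729/8


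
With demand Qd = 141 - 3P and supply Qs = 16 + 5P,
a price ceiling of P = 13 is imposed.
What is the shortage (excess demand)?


At P = 13:
Qd = 141 - 3*13 = 102
Qs = 16 + 5*13 = 81
Shortage = Qd - Qs = 102 - 81 = 21

21


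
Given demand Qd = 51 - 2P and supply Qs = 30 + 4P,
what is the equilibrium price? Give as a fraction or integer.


At equilibrium, Qd = Qs.
51 - 2P = 30 + 4P
51 - 30 = 2P + 4P
21 = 6P
P* = 21/6 = 7/2

7/2


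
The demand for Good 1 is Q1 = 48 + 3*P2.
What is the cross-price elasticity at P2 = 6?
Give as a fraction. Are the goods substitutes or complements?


dQ1/dP2 = 3
At P2 = 6: Q1 = 48 + 3*6 = 66
Exy = (dQ1/dP2)(P2/Q1) = 3 * 6 / 66 = 3/11
Since Exy > 0, the goods are substitutes.

3/11 (substitutes)


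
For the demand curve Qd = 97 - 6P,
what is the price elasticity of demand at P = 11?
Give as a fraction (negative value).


dQ/dP = -6
At P = 11: Q = 97 - 6*11 = 31
E = (dQ/dP)(P/Q) = (-6)(11/31) = -66/31

-66/31


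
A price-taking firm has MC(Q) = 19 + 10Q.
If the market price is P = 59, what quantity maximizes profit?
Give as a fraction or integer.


In perfect competition, profit is maximized where P = MC.
59 = 19 + 10Q
40 = 10Q
Q* = 40/10 = 4

4


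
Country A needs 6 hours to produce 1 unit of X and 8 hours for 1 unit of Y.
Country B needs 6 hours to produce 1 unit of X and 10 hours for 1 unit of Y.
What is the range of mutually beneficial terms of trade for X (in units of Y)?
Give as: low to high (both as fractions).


Opportunity cost of X for Country A = hours_X / hours_Y = 6/8 = 3/4 units of Y
Opportunity cost of X for Country B = hours_X / hours_Y = 6/10 = 3/5 units of Y
Terms of trade must be between the two opportunity costs.
Range: 3/5 to 3/4

3/5 to 3/4


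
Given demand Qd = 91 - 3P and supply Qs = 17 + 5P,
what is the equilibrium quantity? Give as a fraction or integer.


First find equilibrium price:
91 - 3P = 17 + 5P
P* = 74/8 = 37/4
Then substitute into demand:
Q* = 91 - 3 * 37/4 = 253/4

253/4


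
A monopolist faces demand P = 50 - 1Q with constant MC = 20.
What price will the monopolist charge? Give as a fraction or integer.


MR = 50 - 2Q
Set MR = MC: 50 - 2Q = 20
Q* = 15
Substitute into demand:
P* = 50 - 1*15 = 35

35


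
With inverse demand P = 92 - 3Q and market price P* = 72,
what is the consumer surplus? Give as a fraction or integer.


Maximum willingness to pay (at Q=0): P_max = 92
Quantity demanded at P* = 72:
Q* = (92 - 72)/3 = 20/3
CS = (1/2) * Q* * (P_max - P*)
CS = (1/2) * 20/3 * (92 - 72)
CS = (1/2) * 20/3 * 20 = 200/3

200/3


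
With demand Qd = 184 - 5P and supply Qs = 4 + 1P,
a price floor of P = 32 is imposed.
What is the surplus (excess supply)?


At P = 32:
Qd = 184 - 5*32 = 24
Qs = 4 + 1*32 = 36
Surplus = Qs - Qd = 36 - 24 = 12

12


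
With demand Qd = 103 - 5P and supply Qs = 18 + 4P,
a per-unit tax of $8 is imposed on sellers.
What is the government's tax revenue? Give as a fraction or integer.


With tax on sellers, new supply: Qs' = 18 + 4(P - 8)
= 4P - 14
New equilibrium quantity:
Q_new = 38
Tax revenue = tax * Q_new = 8 * 38 = 304

304


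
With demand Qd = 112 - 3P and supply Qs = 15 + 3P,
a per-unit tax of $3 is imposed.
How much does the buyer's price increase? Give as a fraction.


With a per-unit tax, the buyer's price increase depends on relative slopes.
Supply slope: d = 3, Demand slope: b = 3
Buyer's price increase = d * tax / (b + d)
= 3 * 3 / (3 + 3)
= 9 / 6 = 3/2

3/2


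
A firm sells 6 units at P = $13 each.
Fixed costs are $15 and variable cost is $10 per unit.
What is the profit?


Total Revenue = P * Q = 13 * 6 = $78
Total Cost = FC + VC*Q = 15 + 10*6 = $75
Profit = TR - TC = 78 - 75 = $3

$3


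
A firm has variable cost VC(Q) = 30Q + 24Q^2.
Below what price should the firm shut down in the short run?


AVC(Q) = VC(Q)/Q = 30 + 24Q
AVC is increasing in Q, so minimum AVC is at Q -> 0+.
Min AVC = 30
The firm should shut down if P < 30.

30


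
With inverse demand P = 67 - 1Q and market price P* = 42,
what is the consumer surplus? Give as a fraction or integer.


Maximum willingness to pay (at Q=0): P_max = 67
Quantity demanded at P* = 42:
Q* = (67 - 42)/1 = 25
CS = (1/2) * Q* * (P_max - P*)
CS = (1/2) * 25 * (67 - 42)
CS = (1/2) * 25 * 25 = 625/2

625/2


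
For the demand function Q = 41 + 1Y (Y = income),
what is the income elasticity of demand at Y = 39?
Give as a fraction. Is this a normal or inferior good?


dQ/dY = 1
At Y = 39: Q = 41 + 1*39 = 80
Ey = (dQ/dY)(Y/Q) = 1 * 39 / 80 = 39/80
Since Ey > 0, this is a normal good.

39/80 (normal good)


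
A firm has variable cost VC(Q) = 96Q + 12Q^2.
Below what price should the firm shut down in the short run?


AVC(Q) = VC(Q)/Q = 96 + 12Q
AVC is increasing in Q, so minimum AVC is at Q -> 0+.
Min AVC = 96
The firm should shut down if P < 96.

96


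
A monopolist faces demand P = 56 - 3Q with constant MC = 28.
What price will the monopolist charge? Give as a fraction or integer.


MR = 56 - 6Q
Set MR = MC: 56 - 6Q = 28
Q* = 14/3
Substitute into demand:
P* = 56 - 3*14/3 = 42

42


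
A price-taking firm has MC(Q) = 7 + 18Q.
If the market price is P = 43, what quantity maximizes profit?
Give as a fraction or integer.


In perfect competition, profit is maximized where P = MC.
43 = 7 + 18Q
36 = 18Q
Q* = 36/18 = 2

2


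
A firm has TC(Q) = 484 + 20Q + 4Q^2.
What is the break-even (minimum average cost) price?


AC(Q) = 484/Q + 20 + 4Q
To minimize: dAC/dQ = -484/Q^2 + 4 = 0
Q^2 = 484/4 = 121
Q* = 11
Min AC = 484/11 + 20 + 4*11
Min AC = 44 + 20 + 44 = 108

108


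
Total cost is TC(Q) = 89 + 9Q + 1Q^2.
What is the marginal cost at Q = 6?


MC = dTC/dQ = 9 + 2*1*Q
At Q = 6:
MC = 9 + 2*6
MC = 9 + 12 = 21

21


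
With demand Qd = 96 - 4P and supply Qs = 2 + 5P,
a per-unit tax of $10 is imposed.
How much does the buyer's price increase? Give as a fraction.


With a per-unit tax, the buyer's price increase depends on relative slopes.
Supply slope: d = 5, Demand slope: b = 4
Buyer's price increase = d * tax / (b + d)
= 5 * 10 / (4 + 5)
= 50 / 9 = 50/9

50/9


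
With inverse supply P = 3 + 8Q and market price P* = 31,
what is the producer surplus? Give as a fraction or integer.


Minimum supply price (at Q=0): P_min = 3
Quantity supplied at P* = 31:
Q* = (31 - 3)/8 = 7/2
PS = (1/2) * Q* * (P* - P_min)
PS = (1/2) * 7/2 * (31 - 3)
PS = (1/2) * 7/2 * 28 = 49

49


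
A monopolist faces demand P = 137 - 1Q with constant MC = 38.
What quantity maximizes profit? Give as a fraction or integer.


TR = P*Q = (137 - 1Q)Q = 137Q - 1Q^2
MR = dTR/dQ = 137 - 2Q
Set MR = MC:
137 - 2Q = 38
99 = 2Q
Q* = 99/2 = 99/2

99/2


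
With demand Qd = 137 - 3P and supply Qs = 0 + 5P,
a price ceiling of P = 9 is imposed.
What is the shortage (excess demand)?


At P = 9:
Qd = 137 - 3*9 = 110
Qs = 0 + 5*9 = 45
Shortage = Qd - Qs = 110 - 45 = 65

65


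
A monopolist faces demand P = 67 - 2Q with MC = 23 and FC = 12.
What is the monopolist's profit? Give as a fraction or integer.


MR = MC: 67 - 4Q = 23
Q* = 11
P* = 67 - 2*11 = 45
Profit = (P* - MC)*Q* - FC
= (45 - 23)*11 - 12
= 22*11 - 12
= 242 - 12 = 230

230


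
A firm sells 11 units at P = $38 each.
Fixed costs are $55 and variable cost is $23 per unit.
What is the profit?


Total Revenue = P * Q = 38 * 11 = $418
Total Cost = FC + VC*Q = 55 + 23*11 = $308
Profit = TR - TC = 418 - 308 = $110

$110


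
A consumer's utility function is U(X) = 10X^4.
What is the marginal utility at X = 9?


MU = dU/dX = 10*4*X^(4-1)
MU = 40*X^3
At X = 9:
MU = 40 * 9^3
MU = 40 * 729 = 29160

29160


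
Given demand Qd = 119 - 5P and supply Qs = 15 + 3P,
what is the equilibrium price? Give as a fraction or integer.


At equilibrium, Qd = Qs.
119 - 5P = 15 + 3P
119 - 15 = 5P + 3P
104 = 8P
P* = 104/8 = 13

13


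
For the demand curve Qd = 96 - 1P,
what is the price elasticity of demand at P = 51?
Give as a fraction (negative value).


dQ/dP = -1
At P = 51: Q = 96 - 1*51 = 45
E = (dQ/dP)(P/Q) = (-1)(51/45) = -17/15

-17/15


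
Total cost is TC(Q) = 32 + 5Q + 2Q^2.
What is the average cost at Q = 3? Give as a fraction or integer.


TC(3) = 32 + 5*3 + 2*3^2
TC(3) = 32 + 15 + 18 = 65
AC = TC/Q = 65/3 = 65/3

65/3


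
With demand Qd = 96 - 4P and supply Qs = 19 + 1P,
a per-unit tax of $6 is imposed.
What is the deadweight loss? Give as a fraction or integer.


Pre-tax equilibrium quantity: Q* = 172/5
Post-tax equilibrium quantity: Q_tax = 148/5
Reduction in quantity: Q* - Q_tax = 24/5
DWL = (1/2) * tax * (Q* - Q_tax)
DWL = (1/2) * 6 * 24/5 = 72/5

72/5


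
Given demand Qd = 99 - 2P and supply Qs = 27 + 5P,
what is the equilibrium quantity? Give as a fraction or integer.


First find equilibrium price:
99 - 2P = 27 + 5P
P* = 72/7 = 72/7
Then substitute into demand:
Q* = 99 - 2 * 72/7 = 549/7

549/7


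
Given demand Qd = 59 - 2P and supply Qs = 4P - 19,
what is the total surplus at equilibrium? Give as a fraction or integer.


Find equilibrium: 59 - 2P = 4P - 19
59 + 19 = 6P
P* = 78/6 = 13
Q* = 4*13 - 19 = 33
Inverse demand: P = 59/2 - Q/2, so P_max = 59/2
Inverse supply: P = 19/4 + Q/4, so P_min = 19/4
CS = (1/2) * 33 * (59/2 - 13) = 1089/4
PS = (1/2) * 33 * (13 - 19/4) = 1089/8
TS = CS + PS = 1089/4 + 1089/8 = 3267/8

3267/8


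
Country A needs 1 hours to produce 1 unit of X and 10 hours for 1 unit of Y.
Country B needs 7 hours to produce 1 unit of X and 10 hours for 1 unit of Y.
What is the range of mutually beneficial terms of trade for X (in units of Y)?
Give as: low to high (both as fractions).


Opportunity cost of X for Country A = hours_X / hours_Y = 1/10 = 1/10 units of Y
Opportunity cost of X for Country B = hours_X / hours_Y = 7/10 = 7/10 units of Y
Terms of trade must be between the two opportunity costs.
Range: 1/10 to 7/10

1/10 to 7/10


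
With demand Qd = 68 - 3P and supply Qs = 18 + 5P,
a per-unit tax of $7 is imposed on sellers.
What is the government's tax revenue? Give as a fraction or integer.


With tax on sellers, new supply: Qs' = 18 + 5(P - 7)
= 5P - 17
New equilibrium quantity:
Q_new = 289/8
Tax revenue = tax * Q_new = 7 * 289/8 = 2023/8

2023/8


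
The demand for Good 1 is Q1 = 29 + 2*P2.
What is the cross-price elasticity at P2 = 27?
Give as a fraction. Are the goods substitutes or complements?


dQ1/dP2 = 2
At P2 = 27: Q1 = 29 + 2*27 = 83
Exy = (dQ1/dP2)(P2/Q1) = 2 * 27 / 83 = 54/83
Since Exy > 0, the goods are substitutes.

54/83 (substitutes)


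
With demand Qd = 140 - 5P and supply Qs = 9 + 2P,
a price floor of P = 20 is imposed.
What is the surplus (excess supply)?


At P = 20:
Qd = 140 - 5*20 = 40
Qs = 9 + 2*20 = 49
Surplus = Qs - Qd = 49 - 40 = 9

9


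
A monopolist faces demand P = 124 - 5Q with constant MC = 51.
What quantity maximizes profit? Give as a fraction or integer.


TR = P*Q = (124 - 5Q)Q = 124Q - 5Q^2
MR = dTR/dQ = 124 - 10Q
Set MR = MC:
124 - 10Q = 51
73 = 10Q
Q* = 73/10 = 73/10

73/10


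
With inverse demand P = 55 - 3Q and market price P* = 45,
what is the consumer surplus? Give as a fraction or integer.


Maximum willingness to pay (at Q=0): P_max = 55
Quantity demanded at P* = 45:
Q* = (55 - 45)/3 = 10/3
CS = (1/2) * Q* * (P_max - P*)
CS = (1/2) * 10/3 * (55 - 45)
CS = (1/2) * 10/3 * 10 = 50/3

50/3


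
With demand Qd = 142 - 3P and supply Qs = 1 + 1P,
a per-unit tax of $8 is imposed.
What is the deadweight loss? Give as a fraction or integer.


Pre-tax equilibrium quantity: Q* = 145/4
Post-tax equilibrium quantity: Q_tax = 121/4
Reduction in quantity: Q* - Q_tax = 6
DWL = (1/2) * tax * (Q* - Q_tax)
DWL = (1/2) * 8 * 6 = 24

24


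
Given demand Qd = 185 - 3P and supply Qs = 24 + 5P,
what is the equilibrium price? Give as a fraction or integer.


At equilibrium, Qd = Qs.
185 - 3P = 24 + 5P
185 - 24 = 3P + 5P
161 = 8P
P* = 161/8 = 161/8

161/8


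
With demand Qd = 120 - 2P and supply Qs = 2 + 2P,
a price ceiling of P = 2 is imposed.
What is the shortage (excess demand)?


At P = 2:
Qd = 120 - 2*2 = 116
Qs = 2 + 2*2 = 6
Shortage = Qd - Qs = 116 - 6 = 110

110


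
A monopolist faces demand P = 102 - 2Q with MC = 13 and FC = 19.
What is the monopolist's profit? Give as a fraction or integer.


MR = MC: 102 - 4Q = 13
Q* = 89/4
P* = 102 - 2*89/4 = 115/2
Profit = (P* - MC)*Q* - FC
= (115/2 - 13)*89/4 - 19
= 89/2*89/4 - 19
= 7921/8 - 19 = 7769/8

7769/8


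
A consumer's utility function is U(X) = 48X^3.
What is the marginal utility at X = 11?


MU = dU/dX = 48*3*X^(3-1)
MU = 144*X^2
At X = 11:
MU = 144 * 11^2
MU = 144 * 121 = 17424

17424


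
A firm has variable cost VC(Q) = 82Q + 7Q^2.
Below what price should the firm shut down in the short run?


AVC(Q) = VC(Q)/Q = 82 + 7Q
AVC is increasing in Q, so minimum AVC is at Q -> 0+.
Min AVC = 82
The firm should shut down if P < 82.

82
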